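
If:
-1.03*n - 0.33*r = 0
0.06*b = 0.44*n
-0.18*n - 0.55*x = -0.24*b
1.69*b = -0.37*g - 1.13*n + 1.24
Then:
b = 2.55274261603376*x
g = 3.35135135135135 - 12.7229444634508*x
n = 0.348101265822785*x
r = -1.08649789029536*x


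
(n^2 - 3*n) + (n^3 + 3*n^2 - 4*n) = n^3 + 4*n^2 - 7*n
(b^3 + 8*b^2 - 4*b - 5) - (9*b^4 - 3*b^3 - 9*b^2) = -9*b^4 + 4*b^3 + 17*b^2 - 4*b - 5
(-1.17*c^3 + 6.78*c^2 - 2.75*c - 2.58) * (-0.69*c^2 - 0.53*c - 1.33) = 0.8073*c^5 - 4.0581*c^4 - 0.139800000000001*c^3 - 5.7797*c^2 + 5.0249*c + 3.4314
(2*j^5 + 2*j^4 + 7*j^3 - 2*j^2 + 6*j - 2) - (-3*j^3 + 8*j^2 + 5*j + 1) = 2*j^5 + 2*j^4 + 10*j^3 - 10*j^2 + j - 3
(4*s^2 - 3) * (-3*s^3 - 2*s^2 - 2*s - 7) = -12*s^5 - 8*s^4 + s^3 - 22*s^2 + 6*s + 21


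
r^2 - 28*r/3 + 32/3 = (r - 8)*(r - 4/3)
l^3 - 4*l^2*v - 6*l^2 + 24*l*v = l*(l - 6)*(l - 4*v)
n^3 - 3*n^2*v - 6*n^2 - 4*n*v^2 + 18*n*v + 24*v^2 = (n - 6)*(n - 4*v)*(n + v)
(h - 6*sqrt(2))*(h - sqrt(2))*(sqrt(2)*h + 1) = sqrt(2)*h^3 - 13*h^2 + 5*sqrt(2)*h + 12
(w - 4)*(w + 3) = w^2 - w - 12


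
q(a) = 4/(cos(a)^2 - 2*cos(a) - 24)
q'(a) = 4*(2*sin(a)*cos(a) - 2*sin(a))/(cos(a)^2 - 2*cos(a) - 24)^2 = 8*(cos(a) - 1)*sin(a)/(sin(a)^2 + 2*cos(a) + 23)^2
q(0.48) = -0.16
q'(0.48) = -0.00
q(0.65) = -0.16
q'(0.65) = -0.00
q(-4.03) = -0.18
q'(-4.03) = -0.02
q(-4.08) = -0.18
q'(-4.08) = -0.02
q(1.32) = -0.16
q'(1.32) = -0.01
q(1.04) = -0.16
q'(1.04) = -0.01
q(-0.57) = -0.16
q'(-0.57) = 0.00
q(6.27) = -0.16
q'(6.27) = 0.00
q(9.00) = -0.19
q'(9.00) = -0.01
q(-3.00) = -0.19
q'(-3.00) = 0.01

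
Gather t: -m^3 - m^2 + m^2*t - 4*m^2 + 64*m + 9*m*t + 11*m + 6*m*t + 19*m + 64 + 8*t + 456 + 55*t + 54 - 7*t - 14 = -m^3 - 5*m^2 + 94*m + t*(m^2 + 15*m + 56) + 560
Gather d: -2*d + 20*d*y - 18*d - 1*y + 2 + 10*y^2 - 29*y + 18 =d*(20*y - 20) + 10*y^2 - 30*y + 20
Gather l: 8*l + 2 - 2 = 8*l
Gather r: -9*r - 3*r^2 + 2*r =-3*r^2 - 7*r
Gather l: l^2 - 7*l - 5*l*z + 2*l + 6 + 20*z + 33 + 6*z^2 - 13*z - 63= l^2 + l*(-5*z - 5) + 6*z^2 + 7*z - 24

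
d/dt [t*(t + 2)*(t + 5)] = 3*t^2 + 14*t + 10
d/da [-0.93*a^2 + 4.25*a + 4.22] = 4.25 - 1.86*a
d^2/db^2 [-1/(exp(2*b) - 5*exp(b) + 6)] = (-2*(2*exp(b) - 5)^2*exp(b) + (4*exp(b) - 5)*(exp(2*b) - 5*exp(b) + 6))*exp(b)/(exp(2*b) - 5*exp(b) + 6)^3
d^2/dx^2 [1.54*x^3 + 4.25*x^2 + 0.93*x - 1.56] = 9.24*x + 8.5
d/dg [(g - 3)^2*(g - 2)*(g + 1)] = 4*g^3 - 21*g^2 + 26*g + 3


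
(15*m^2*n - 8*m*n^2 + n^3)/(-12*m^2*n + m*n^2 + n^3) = (-5*m + n)/(4*m + n)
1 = 1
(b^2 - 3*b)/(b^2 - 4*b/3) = 3*(b - 3)/(3*b - 4)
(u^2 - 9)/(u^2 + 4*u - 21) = (u + 3)/(u + 7)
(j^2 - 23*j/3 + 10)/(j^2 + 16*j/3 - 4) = (3*j^2 - 23*j + 30)/(3*j^2 + 16*j - 12)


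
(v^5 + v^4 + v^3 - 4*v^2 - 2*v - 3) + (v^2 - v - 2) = v^5 + v^4 + v^3 - 3*v^2 - 3*v - 5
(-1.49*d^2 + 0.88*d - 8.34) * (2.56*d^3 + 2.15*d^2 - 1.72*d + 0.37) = -3.8144*d^5 - 0.9507*d^4 - 16.8956*d^3 - 19.9959*d^2 + 14.6704*d - 3.0858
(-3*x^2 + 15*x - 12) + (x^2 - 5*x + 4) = -2*x^2 + 10*x - 8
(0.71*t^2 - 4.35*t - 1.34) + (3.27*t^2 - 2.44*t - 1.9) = 3.98*t^2 - 6.79*t - 3.24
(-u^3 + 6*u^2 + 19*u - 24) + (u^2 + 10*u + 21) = -u^3 + 7*u^2 + 29*u - 3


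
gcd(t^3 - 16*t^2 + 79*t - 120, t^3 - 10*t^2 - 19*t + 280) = t - 8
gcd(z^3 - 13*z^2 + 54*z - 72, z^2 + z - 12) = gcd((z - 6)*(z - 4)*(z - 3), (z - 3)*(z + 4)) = z - 3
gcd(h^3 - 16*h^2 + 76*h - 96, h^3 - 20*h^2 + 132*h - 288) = h^2 - 14*h + 48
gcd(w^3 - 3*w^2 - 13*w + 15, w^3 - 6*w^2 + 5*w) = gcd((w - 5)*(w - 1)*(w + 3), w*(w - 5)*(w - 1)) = w^2 - 6*w + 5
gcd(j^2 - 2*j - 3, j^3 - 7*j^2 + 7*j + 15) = j^2 - 2*j - 3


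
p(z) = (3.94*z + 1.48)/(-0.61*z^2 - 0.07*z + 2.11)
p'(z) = (1.22*z + 0.07)*(3.94*z + 1.48)/(-0.61*z^2 - 0.07*z + 2.11)^2 + 3.94/(-0.61*z^2 - 0.07*z + 2.11) = (2.4034*z^2 + 1.8056*z + 8.417)/(0.3721*z^4 + 0.0854*z^3 - 2.5693*z^2 - 0.2954*z + 4.4521)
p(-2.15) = 12.50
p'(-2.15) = 50.03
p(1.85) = -81.78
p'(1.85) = 1738.07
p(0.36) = 1.45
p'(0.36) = 2.33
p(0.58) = 2.02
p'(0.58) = 2.96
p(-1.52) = -5.59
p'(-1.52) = 17.23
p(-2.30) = 7.93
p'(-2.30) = 18.58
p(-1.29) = -3.04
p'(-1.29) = 7.18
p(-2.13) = 13.60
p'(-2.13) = 59.87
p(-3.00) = 3.26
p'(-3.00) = 2.45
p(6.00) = -1.24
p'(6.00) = 0.26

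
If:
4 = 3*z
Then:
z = 4/3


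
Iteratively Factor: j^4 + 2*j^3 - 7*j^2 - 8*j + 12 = (j - 1)*(j^3 + 3*j^2 - 4*j - 12) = (j - 1)*(j + 2)*(j^2 + j - 6) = (j - 2)*(j - 1)*(j + 2)*(j + 3)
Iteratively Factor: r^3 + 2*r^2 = (r + 2)*(r^2) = r*(r + 2)*(r)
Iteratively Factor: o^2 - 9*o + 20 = (o - 5)*(o - 4)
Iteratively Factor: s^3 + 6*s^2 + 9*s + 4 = (s + 1)*(s^2 + 5*s + 4) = (s + 1)*(s + 4)*(s + 1)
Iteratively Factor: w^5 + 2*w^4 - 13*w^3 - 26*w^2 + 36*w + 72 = (w - 3)*(w^4 + 5*w^3 + 2*w^2 - 20*w - 24) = (w - 3)*(w + 2)*(w^3 + 3*w^2 - 4*w - 12) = (w - 3)*(w + 2)^2*(w^2 + w - 6) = (w - 3)*(w + 2)^2*(w + 3)*(w - 2)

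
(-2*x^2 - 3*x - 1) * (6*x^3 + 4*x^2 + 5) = -12*x^5 - 26*x^4 - 18*x^3 - 14*x^2 - 15*x - 5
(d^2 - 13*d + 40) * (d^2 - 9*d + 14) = d^4 - 22*d^3 + 171*d^2 - 542*d + 560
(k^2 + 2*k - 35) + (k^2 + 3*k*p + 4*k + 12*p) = 2*k^2 + 3*k*p + 6*k + 12*p - 35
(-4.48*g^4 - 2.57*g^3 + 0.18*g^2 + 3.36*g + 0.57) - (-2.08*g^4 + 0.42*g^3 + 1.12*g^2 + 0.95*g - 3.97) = -2.4*g^4 - 2.99*g^3 - 0.94*g^2 + 2.41*g + 4.54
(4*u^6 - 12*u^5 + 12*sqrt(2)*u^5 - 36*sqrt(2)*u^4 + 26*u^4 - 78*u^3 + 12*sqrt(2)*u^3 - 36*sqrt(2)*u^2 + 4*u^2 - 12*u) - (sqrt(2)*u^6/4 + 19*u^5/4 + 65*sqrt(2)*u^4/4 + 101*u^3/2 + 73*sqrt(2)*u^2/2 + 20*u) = -sqrt(2)*u^6/4 + 4*u^6 - 67*u^5/4 + 12*sqrt(2)*u^5 - 209*sqrt(2)*u^4/4 + 26*u^4 - 257*u^3/2 + 12*sqrt(2)*u^3 - 145*sqrt(2)*u^2/2 + 4*u^2 - 32*u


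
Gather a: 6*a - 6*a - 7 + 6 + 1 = 0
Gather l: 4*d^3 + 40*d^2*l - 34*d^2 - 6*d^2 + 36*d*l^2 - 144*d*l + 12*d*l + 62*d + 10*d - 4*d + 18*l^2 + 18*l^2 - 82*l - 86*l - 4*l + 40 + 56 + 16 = 4*d^3 - 40*d^2 + 68*d + l^2*(36*d + 36) + l*(40*d^2 - 132*d - 172) + 112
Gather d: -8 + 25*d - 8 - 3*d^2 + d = -3*d^2 + 26*d - 16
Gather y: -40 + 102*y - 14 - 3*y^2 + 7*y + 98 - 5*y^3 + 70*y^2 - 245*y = -5*y^3 + 67*y^2 - 136*y + 44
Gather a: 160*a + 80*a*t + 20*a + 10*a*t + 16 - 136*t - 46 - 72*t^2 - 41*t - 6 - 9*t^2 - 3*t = a*(90*t + 180) - 81*t^2 - 180*t - 36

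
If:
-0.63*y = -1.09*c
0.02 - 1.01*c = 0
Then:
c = 0.02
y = 0.03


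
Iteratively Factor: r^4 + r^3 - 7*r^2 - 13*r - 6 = (r + 1)*(r^3 - 7*r - 6) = (r + 1)^2*(r^2 - r - 6) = (r - 3)*(r + 1)^2*(r + 2)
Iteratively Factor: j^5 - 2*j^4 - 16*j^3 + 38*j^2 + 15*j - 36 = (j + 1)*(j^4 - 3*j^3 - 13*j^2 + 51*j - 36) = (j + 1)*(j + 4)*(j^3 - 7*j^2 + 15*j - 9) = (j - 3)*(j + 1)*(j + 4)*(j^2 - 4*j + 3) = (j - 3)^2*(j + 1)*(j + 4)*(j - 1)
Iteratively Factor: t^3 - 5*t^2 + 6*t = (t - 2)*(t^2 - 3*t) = t*(t - 2)*(t - 3)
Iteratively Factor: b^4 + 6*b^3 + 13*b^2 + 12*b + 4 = (b + 1)*(b^3 + 5*b^2 + 8*b + 4) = (b + 1)*(b + 2)*(b^2 + 3*b + 2) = (b + 1)*(b + 2)^2*(b + 1)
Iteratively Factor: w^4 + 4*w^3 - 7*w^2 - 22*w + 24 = (w - 2)*(w^3 + 6*w^2 + 5*w - 12) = (w - 2)*(w - 1)*(w^2 + 7*w + 12) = (w - 2)*(w - 1)*(w + 3)*(w + 4)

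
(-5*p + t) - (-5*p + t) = 0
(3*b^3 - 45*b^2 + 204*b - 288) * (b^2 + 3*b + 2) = 3*b^5 - 36*b^4 + 75*b^3 + 234*b^2 - 456*b - 576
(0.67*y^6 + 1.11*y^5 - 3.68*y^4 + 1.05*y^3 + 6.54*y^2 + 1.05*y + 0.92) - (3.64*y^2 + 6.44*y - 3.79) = 0.67*y^6 + 1.11*y^5 - 3.68*y^4 + 1.05*y^3 + 2.9*y^2 - 5.39*y + 4.71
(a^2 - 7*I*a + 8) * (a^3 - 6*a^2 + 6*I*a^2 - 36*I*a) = a^5 - 6*a^4 - I*a^4 + 50*a^3 + 6*I*a^3 - 300*a^2 + 48*I*a^2 - 288*I*a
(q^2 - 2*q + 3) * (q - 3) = q^3 - 5*q^2 + 9*q - 9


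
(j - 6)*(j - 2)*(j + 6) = j^3 - 2*j^2 - 36*j + 72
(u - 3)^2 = u^2 - 6*u + 9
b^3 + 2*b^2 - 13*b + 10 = (b - 2)*(b - 1)*(b + 5)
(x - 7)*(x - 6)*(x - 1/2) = x^3 - 27*x^2/2 + 97*x/2 - 21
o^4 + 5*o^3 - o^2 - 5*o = o*(o - 1)*(o + 1)*(o + 5)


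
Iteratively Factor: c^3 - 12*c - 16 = (c + 2)*(c^2 - 2*c - 8) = (c + 2)^2*(c - 4)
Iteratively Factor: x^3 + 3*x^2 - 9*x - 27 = (x + 3)*(x^2 - 9) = (x - 3)*(x + 3)*(x + 3)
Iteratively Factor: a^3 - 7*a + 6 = (a + 3)*(a^2 - 3*a + 2) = (a - 2)*(a + 3)*(a - 1)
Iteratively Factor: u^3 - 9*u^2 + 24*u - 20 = (u - 2)*(u^2 - 7*u + 10) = (u - 2)^2*(u - 5)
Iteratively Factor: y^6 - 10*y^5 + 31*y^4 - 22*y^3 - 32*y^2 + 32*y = (y)*(y^5 - 10*y^4 + 31*y^3 - 22*y^2 - 32*y + 32) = y*(y + 1)*(y^4 - 11*y^3 + 42*y^2 - 64*y + 32) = y*(y - 2)*(y + 1)*(y^3 - 9*y^2 + 24*y - 16) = y*(y - 4)*(y - 2)*(y + 1)*(y^2 - 5*y + 4) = y*(y - 4)^2*(y - 2)*(y + 1)*(y - 1)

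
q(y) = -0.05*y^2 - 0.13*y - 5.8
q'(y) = -0.1*y - 0.13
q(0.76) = -5.93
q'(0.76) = -0.21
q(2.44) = -6.41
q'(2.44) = -0.37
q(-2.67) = -5.81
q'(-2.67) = 0.14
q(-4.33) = -6.17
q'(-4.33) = 0.30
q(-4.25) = -6.15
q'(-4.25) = 0.30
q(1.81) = -6.20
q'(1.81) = -0.31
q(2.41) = -6.40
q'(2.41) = -0.37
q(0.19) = -5.83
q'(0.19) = -0.15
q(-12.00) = -11.44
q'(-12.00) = 1.07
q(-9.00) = -8.68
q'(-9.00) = 0.77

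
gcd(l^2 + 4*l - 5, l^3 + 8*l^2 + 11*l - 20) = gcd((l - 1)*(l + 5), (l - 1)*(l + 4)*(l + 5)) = l^2 + 4*l - 5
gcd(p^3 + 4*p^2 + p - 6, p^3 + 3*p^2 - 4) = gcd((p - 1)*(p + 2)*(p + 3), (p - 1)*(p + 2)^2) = p^2 + p - 2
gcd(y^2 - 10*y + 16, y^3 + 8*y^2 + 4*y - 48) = y - 2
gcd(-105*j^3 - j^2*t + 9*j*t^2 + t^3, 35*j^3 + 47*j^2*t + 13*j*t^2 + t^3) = 35*j^2 + 12*j*t + t^2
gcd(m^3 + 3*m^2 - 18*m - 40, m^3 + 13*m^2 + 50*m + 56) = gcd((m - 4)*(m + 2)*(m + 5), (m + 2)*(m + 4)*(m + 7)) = m + 2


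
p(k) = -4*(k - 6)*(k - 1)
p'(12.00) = -68.00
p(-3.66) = -180.06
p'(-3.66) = 57.28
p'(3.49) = 0.08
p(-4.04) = -202.41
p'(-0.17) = 29.36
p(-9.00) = -600.00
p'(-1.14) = 37.12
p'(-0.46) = 31.68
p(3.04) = 24.15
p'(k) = 28 - 8*k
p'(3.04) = 3.68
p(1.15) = 2.91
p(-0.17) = -28.88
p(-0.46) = -37.73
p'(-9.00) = 100.00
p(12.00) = -264.00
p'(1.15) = 18.80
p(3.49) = 25.00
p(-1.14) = -61.12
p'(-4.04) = 60.32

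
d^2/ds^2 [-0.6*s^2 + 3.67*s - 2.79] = -1.20000000000000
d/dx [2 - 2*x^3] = -6*x^2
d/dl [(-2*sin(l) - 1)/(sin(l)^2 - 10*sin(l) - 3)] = 2*(sin(l)^2 + sin(l) - 2)*cos(l)/(sin(l)^2 - 10*sin(l) - 3)^2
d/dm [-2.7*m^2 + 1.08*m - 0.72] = 1.08 - 5.4*m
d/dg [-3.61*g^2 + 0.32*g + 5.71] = 0.32 - 7.22*g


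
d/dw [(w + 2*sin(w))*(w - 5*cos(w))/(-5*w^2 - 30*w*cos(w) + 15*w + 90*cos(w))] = ((w + 2*sin(w))*(w - 5*cos(w))*(-6*w*sin(w) + 2*w + 18*sin(w) + 6*cos(w) - 3) - ((w + 2*sin(w))*(5*sin(w) + 1) + (w - 5*cos(w))*(2*cos(w) + 1))*(w^2 + 6*w*cos(w) - 3*w - 18*cos(w)))/(5*(w - 3)^2*(w + 6*cos(w))^2)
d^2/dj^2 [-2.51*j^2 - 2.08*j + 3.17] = -5.02000000000000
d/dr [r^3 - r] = 3*r^2 - 1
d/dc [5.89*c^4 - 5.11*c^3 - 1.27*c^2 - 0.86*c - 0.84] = 23.56*c^3 - 15.33*c^2 - 2.54*c - 0.86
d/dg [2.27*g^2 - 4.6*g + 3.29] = 4.54*g - 4.6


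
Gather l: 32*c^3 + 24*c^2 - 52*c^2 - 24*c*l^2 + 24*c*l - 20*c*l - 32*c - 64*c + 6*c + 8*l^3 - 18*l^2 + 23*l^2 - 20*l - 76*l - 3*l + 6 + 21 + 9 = 32*c^3 - 28*c^2 - 90*c + 8*l^3 + l^2*(5 - 24*c) + l*(4*c - 99) + 36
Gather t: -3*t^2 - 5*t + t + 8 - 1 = -3*t^2 - 4*t + 7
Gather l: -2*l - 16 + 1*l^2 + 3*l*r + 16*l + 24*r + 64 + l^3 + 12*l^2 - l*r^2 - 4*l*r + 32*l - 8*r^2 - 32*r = l^3 + 13*l^2 + l*(-r^2 - r + 46) - 8*r^2 - 8*r + 48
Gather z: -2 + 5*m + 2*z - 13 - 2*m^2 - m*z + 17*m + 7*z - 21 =-2*m^2 + 22*m + z*(9 - m) - 36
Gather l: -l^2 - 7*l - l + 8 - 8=-l^2 - 8*l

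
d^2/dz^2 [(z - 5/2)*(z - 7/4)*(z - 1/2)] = 6*z - 19/2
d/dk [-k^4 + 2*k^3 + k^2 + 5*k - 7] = -4*k^3 + 6*k^2 + 2*k + 5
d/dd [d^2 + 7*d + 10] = 2*d + 7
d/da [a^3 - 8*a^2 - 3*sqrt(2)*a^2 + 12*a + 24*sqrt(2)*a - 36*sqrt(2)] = 3*a^2 - 16*a - 6*sqrt(2)*a + 12 + 24*sqrt(2)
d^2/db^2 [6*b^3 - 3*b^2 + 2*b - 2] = 36*b - 6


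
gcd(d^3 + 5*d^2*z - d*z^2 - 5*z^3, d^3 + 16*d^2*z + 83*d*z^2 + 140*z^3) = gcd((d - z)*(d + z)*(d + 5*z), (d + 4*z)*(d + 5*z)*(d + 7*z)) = d + 5*z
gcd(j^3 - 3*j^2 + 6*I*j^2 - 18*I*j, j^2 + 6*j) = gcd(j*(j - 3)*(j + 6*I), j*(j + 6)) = j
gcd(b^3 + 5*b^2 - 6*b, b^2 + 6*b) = b^2 + 6*b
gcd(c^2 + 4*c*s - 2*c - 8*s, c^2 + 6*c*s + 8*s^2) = c + 4*s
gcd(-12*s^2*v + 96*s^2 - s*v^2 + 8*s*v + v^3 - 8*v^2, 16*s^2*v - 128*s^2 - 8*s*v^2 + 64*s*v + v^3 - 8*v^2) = 4*s*v - 32*s - v^2 + 8*v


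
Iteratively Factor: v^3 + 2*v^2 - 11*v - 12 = (v - 3)*(v^2 + 5*v + 4) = (v - 3)*(v + 4)*(v + 1)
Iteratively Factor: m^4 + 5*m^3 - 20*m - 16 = (m + 1)*(m^3 + 4*m^2 - 4*m - 16) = (m - 2)*(m + 1)*(m^2 + 6*m + 8) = (m - 2)*(m + 1)*(m + 4)*(m + 2)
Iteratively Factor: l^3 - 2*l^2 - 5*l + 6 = (l + 2)*(l^2 - 4*l + 3) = (l - 1)*(l + 2)*(l - 3)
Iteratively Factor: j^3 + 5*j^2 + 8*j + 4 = (j + 2)*(j^2 + 3*j + 2) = (j + 1)*(j + 2)*(j + 2)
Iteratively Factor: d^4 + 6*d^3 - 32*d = (d + 4)*(d^3 + 2*d^2 - 8*d) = d*(d + 4)*(d^2 + 2*d - 8) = d*(d + 4)^2*(d - 2)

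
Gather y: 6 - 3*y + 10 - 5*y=16 - 8*y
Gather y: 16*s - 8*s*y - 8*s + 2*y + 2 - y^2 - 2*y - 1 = -8*s*y + 8*s - y^2 + 1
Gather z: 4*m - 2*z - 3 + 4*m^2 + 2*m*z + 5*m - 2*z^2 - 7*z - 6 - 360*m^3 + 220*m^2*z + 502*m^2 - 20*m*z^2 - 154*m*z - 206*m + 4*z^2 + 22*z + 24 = -360*m^3 + 506*m^2 - 197*m + z^2*(2 - 20*m) + z*(220*m^2 - 152*m + 13) + 15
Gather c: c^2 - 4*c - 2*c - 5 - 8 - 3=c^2 - 6*c - 16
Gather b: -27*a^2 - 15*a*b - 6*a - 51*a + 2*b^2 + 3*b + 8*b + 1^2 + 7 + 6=-27*a^2 - 57*a + 2*b^2 + b*(11 - 15*a) + 14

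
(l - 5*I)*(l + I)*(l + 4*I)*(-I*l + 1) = -I*l^4 + l^3 - 21*I*l^2 + 41*l + 20*I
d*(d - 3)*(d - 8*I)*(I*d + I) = I*d^4 + 8*d^3 - 2*I*d^3 - 16*d^2 - 3*I*d^2 - 24*d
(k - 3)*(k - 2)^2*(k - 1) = k^4 - 8*k^3 + 23*k^2 - 28*k + 12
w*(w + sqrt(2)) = w^2 + sqrt(2)*w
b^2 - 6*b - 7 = (b - 7)*(b + 1)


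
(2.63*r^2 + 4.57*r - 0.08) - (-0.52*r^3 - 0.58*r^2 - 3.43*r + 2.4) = 0.52*r^3 + 3.21*r^2 + 8.0*r - 2.48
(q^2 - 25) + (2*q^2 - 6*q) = 3*q^2 - 6*q - 25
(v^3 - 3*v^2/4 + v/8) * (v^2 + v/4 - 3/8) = v^5 - v^4/2 - 7*v^3/16 + 5*v^2/16 - 3*v/64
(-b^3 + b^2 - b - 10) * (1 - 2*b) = 2*b^4 - 3*b^3 + 3*b^2 + 19*b - 10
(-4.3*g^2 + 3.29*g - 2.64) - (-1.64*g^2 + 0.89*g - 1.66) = -2.66*g^2 + 2.4*g - 0.98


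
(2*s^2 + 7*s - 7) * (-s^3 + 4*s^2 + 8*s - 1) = -2*s^5 + s^4 + 51*s^3 + 26*s^2 - 63*s + 7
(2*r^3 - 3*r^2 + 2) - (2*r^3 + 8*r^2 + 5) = -11*r^2 - 3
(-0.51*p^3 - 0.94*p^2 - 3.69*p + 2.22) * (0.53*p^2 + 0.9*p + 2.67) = -0.2703*p^5 - 0.9572*p^4 - 4.1634*p^3 - 4.6542*p^2 - 7.8543*p + 5.9274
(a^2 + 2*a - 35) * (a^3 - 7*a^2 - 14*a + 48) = a^5 - 5*a^4 - 63*a^3 + 265*a^2 + 586*a - 1680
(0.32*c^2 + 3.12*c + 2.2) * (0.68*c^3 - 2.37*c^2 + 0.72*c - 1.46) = 0.2176*c^5 + 1.3632*c^4 - 5.668*c^3 - 3.4348*c^2 - 2.9712*c - 3.212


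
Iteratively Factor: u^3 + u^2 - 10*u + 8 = (u + 4)*(u^2 - 3*u + 2) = (u - 2)*(u + 4)*(u - 1)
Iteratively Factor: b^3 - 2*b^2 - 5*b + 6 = (b + 2)*(b^2 - 4*b + 3) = (b - 1)*(b + 2)*(b - 3)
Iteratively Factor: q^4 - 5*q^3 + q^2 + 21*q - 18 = (q - 3)*(q^3 - 2*q^2 - 5*q + 6) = (q - 3)^2*(q^2 + q - 2) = (q - 3)^2*(q - 1)*(q + 2)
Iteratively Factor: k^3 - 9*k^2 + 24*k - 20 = (k - 5)*(k^2 - 4*k + 4) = (k - 5)*(k - 2)*(k - 2)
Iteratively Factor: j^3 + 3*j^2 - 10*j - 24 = (j + 2)*(j^2 + j - 12) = (j + 2)*(j + 4)*(j - 3)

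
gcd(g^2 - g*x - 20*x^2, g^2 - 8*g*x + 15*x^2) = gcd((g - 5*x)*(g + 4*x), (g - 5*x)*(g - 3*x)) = -g + 5*x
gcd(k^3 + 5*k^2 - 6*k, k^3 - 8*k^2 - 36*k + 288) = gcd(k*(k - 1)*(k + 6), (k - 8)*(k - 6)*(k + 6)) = k + 6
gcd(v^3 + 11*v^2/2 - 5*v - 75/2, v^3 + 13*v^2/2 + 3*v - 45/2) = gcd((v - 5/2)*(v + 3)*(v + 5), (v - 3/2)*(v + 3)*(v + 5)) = v^2 + 8*v + 15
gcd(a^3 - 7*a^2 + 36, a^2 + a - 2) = a + 2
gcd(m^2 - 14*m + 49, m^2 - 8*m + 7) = m - 7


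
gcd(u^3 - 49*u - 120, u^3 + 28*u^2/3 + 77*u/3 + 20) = u^2 + 8*u + 15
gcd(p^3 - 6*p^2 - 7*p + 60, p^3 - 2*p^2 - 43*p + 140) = p^2 - 9*p + 20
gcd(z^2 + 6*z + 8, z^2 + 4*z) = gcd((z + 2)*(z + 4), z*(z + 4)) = z + 4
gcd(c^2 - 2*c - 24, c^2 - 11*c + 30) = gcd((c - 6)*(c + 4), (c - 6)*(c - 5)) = c - 6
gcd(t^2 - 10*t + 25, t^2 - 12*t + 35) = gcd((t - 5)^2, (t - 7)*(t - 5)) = t - 5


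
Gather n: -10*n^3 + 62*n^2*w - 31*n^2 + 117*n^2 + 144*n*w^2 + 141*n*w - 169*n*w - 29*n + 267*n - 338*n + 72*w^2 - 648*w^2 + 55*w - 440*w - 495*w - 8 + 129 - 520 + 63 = -10*n^3 + n^2*(62*w + 86) + n*(144*w^2 - 28*w - 100) - 576*w^2 - 880*w - 336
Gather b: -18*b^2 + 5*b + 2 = -18*b^2 + 5*b + 2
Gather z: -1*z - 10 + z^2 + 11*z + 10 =z^2 + 10*z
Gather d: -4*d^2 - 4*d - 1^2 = -4*d^2 - 4*d - 1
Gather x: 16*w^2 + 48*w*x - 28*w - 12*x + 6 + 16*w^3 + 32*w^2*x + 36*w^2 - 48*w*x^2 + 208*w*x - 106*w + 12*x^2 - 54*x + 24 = 16*w^3 + 52*w^2 - 134*w + x^2*(12 - 48*w) + x*(32*w^2 + 256*w - 66) + 30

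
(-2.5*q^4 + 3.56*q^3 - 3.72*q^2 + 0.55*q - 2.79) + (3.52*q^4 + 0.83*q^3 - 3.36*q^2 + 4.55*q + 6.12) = 1.02*q^4 + 4.39*q^3 - 7.08*q^2 + 5.1*q + 3.33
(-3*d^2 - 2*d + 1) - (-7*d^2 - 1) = 4*d^2 - 2*d + 2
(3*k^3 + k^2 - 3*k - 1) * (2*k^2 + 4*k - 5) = 6*k^5 + 14*k^4 - 17*k^3 - 19*k^2 + 11*k + 5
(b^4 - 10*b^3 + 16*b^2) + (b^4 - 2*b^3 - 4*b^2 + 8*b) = 2*b^4 - 12*b^3 + 12*b^2 + 8*b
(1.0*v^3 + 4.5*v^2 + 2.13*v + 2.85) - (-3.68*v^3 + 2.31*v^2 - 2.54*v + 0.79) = 4.68*v^3 + 2.19*v^2 + 4.67*v + 2.06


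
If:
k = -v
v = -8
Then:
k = 8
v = -8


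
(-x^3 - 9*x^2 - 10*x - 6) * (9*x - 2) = -9*x^4 - 79*x^3 - 72*x^2 - 34*x + 12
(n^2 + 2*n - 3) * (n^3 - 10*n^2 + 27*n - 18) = n^5 - 8*n^4 + 4*n^3 + 66*n^2 - 117*n + 54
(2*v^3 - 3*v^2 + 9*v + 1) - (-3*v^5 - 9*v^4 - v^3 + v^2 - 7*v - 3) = 3*v^5 + 9*v^4 + 3*v^3 - 4*v^2 + 16*v + 4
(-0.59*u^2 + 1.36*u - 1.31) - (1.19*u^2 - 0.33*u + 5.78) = -1.78*u^2 + 1.69*u - 7.09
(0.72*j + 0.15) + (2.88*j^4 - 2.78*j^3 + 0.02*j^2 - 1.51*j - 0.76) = 2.88*j^4 - 2.78*j^3 + 0.02*j^2 - 0.79*j - 0.61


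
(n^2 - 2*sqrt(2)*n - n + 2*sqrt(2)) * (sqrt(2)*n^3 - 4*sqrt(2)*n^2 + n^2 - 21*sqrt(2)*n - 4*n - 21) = sqrt(2)*n^5 - 5*sqrt(2)*n^4 - 3*n^4 - 19*sqrt(2)*n^3 + 15*n^3 + 31*sqrt(2)*n^2 + 51*n^2 - 63*n + 34*sqrt(2)*n - 42*sqrt(2)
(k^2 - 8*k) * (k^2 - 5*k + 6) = k^4 - 13*k^3 + 46*k^2 - 48*k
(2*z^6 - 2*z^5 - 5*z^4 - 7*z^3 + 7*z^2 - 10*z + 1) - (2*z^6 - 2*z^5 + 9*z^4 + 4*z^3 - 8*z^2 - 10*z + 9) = -14*z^4 - 11*z^3 + 15*z^2 - 8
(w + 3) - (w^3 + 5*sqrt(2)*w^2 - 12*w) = -w^3 - 5*sqrt(2)*w^2 + 13*w + 3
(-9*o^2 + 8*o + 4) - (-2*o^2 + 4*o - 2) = -7*o^2 + 4*o + 6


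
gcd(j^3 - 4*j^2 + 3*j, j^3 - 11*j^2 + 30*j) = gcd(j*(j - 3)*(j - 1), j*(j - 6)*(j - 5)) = j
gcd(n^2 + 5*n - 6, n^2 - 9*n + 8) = n - 1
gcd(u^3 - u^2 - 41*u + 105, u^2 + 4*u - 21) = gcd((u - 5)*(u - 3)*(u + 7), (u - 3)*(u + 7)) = u^2 + 4*u - 21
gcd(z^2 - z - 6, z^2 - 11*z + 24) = z - 3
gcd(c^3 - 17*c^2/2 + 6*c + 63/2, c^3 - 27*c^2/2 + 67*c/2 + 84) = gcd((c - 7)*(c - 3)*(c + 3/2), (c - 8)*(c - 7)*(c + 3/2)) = c^2 - 11*c/2 - 21/2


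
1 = 1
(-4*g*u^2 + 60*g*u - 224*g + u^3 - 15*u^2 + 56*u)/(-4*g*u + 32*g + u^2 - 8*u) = u - 7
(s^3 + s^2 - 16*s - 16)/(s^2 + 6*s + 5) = (s^2 - 16)/(s + 5)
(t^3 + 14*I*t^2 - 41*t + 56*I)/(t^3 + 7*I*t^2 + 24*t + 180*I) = (t^3 + 14*I*t^2 - 41*t + 56*I)/(t^3 + 7*I*t^2 + 24*t + 180*I)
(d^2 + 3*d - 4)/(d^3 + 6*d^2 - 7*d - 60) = (d - 1)/(d^2 + 2*d - 15)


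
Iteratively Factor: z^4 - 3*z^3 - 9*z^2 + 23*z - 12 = (z - 1)*(z^3 - 2*z^2 - 11*z + 12) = (z - 4)*(z - 1)*(z^2 + 2*z - 3) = (z - 4)*(z - 1)*(z + 3)*(z - 1)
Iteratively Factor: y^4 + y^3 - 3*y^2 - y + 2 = (y + 2)*(y^3 - y^2 - y + 1) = (y + 1)*(y + 2)*(y^2 - 2*y + 1) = (y - 1)*(y + 1)*(y + 2)*(y - 1)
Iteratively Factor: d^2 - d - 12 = (d + 3)*(d - 4)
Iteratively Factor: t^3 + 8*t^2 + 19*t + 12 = (t + 3)*(t^2 + 5*t + 4) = (t + 3)*(t + 4)*(t + 1)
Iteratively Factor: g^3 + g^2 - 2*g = (g + 2)*(g^2 - g) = g*(g + 2)*(g - 1)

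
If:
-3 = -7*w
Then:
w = 3/7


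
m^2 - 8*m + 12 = (m - 6)*(m - 2)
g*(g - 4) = g^2 - 4*g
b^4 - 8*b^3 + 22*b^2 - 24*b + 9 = (b - 3)^2*(b - 1)^2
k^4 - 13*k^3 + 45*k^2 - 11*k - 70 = (k - 7)*(k - 5)*(k - 2)*(k + 1)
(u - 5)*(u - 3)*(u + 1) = u^3 - 7*u^2 + 7*u + 15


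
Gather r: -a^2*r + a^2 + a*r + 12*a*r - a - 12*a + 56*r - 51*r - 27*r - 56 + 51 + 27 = a^2 - 13*a + r*(-a^2 + 13*a - 22) + 22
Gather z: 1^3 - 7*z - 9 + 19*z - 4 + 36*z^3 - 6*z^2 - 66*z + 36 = 36*z^3 - 6*z^2 - 54*z + 24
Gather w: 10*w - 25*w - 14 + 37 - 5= 18 - 15*w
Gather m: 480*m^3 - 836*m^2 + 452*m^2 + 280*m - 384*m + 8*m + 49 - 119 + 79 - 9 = 480*m^3 - 384*m^2 - 96*m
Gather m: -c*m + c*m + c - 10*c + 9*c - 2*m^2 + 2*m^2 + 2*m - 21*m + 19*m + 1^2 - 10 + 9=0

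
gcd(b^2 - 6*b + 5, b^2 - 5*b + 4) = b - 1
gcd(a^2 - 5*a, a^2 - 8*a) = a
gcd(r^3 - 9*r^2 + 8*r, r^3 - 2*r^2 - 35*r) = r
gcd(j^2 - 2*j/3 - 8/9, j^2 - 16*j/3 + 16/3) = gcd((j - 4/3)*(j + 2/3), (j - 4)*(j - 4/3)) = j - 4/3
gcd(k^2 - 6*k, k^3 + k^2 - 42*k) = k^2 - 6*k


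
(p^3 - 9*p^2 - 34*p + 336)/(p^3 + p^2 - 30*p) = (p^2 - 15*p + 56)/(p*(p - 5))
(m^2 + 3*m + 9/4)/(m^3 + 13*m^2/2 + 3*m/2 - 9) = (m + 3/2)/(m^2 + 5*m - 6)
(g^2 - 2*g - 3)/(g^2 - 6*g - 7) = (g - 3)/(g - 7)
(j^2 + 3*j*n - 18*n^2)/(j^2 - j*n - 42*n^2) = (j - 3*n)/(j - 7*n)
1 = 1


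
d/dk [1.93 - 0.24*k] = -0.240000000000000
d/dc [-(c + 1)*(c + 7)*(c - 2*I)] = -3*c^2 - 4*c*(4 - I) - 7 + 16*I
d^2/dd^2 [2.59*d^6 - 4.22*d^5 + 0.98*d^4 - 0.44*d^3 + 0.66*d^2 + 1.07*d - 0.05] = 77.7*d^4 - 84.4*d^3 + 11.76*d^2 - 2.64*d + 1.32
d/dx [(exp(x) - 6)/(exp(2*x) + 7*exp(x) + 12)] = (-(exp(x) - 6)*(2*exp(x) + 7) + exp(2*x) + 7*exp(x) + 12)*exp(x)/(exp(2*x) + 7*exp(x) + 12)^2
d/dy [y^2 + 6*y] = 2*y + 6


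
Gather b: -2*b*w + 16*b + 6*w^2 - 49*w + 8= b*(16 - 2*w) + 6*w^2 - 49*w + 8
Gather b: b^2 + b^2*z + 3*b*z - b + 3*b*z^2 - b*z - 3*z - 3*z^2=b^2*(z + 1) + b*(3*z^2 + 2*z - 1) - 3*z^2 - 3*z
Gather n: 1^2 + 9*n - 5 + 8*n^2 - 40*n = 8*n^2 - 31*n - 4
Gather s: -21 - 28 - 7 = -56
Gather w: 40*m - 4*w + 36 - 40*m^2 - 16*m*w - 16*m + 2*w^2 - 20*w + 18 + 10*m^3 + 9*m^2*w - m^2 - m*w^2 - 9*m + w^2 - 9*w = 10*m^3 - 41*m^2 + 15*m + w^2*(3 - m) + w*(9*m^2 - 16*m - 33) + 54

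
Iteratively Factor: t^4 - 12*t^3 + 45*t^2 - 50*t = (t - 5)*(t^3 - 7*t^2 + 10*t) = (t - 5)^2*(t^2 - 2*t) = t*(t - 5)^2*(t - 2)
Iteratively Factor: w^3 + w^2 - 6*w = (w + 3)*(w^2 - 2*w) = (w - 2)*(w + 3)*(w)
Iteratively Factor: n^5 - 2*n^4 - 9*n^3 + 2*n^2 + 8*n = (n + 1)*(n^4 - 3*n^3 - 6*n^2 + 8*n) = n*(n + 1)*(n^3 - 3*n^2 - 6*n + 8) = n*(n + 1)*(n + 2)*(n^2 - 5*n + 4) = n*(n - 4)*(n + 1)*(n + 2)*(n - 1)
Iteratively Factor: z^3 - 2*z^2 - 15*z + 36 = (z - 3)*(z^2 + z - 12) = (z - 3)^2*(z + 4)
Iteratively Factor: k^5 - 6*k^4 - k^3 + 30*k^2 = (k)*(k^4 - 6*k^3 - k^2 + 30*k) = k*(k + 2)*(k^3 - 8*k^2 + 15*k) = k*(k - 3)*(k + 2)*(k^2 - 5*k) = k^2*(k - 3)*(k + 2)*(k - 5)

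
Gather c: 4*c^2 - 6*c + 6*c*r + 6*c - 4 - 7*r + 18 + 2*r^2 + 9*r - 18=4*c^2 + 6*c*r + 2*r^2 + 2*r - 4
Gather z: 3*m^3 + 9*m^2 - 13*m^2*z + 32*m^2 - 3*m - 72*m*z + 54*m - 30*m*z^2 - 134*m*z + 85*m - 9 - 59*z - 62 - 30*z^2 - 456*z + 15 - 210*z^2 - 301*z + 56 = 3*m^3 + 41*m^2 + 136*m + z^2*(-30*m - 240) + z*(-13*m^2 - 206*m - 816)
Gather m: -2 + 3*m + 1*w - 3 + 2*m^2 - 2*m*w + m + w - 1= 2*m^2 + m*(4 - 2*w) + 2*w - 6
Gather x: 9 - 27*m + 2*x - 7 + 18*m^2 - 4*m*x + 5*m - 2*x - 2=18*m^2 - 4*m*x - 22*m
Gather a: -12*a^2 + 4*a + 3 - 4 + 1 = -12*a^2 + 4*a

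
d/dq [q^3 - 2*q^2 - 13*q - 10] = 3*q^2 - 4*q - 13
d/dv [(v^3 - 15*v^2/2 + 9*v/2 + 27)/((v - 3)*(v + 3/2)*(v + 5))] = 11/(v^2 + 10*v + 25)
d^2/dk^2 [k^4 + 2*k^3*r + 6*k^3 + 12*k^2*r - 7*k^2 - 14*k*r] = 12*k^2 + 12*k*r + 36*k + 24*r - 14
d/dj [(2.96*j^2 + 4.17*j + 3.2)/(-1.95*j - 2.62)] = (-5.772*j^2 - 15.5104*j - 4.6854)/(3.8025*j^2 + 10.218*j + 6.8644)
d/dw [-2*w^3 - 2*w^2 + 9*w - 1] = -6*w^2 - 4*w + 9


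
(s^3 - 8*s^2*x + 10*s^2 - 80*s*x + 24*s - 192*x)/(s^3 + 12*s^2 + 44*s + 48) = (s - 8*x)/(s + 2)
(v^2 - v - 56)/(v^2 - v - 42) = (-v^2 + v + 56)/(-v^2 + v + 42)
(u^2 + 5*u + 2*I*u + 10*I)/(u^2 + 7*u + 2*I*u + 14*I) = (u + 5)/(u + 7)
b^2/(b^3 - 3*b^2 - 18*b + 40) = b^2/(b^3 - 3*b^2 - 18*b + 40)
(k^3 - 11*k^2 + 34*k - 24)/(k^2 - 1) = (k^2 - 10*k + 24)/(k + 1)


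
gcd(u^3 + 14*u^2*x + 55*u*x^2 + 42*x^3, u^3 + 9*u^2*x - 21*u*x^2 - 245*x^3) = u + 7*x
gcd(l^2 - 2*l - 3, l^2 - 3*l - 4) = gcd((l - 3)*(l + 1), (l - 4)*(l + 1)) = l + 1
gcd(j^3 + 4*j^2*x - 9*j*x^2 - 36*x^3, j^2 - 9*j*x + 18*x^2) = -j + 3*x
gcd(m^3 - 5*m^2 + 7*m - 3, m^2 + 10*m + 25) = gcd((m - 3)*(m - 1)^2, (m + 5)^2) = 1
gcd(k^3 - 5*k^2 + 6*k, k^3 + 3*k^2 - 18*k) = k^2 - 3*k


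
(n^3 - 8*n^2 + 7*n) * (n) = n^4 - 8*n^3 + 7*n^2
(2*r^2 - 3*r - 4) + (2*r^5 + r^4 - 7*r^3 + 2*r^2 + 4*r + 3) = 2*r^5 + r^4 - 7*r^3 + 4*r^2 + r - 1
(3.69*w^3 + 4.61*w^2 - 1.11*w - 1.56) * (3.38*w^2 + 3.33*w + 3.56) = 12.4722*w^5 + 27.8695*w^4 + 24.7359*w^3 + 7.4425*w^2 - 9.1464*w - 5.5536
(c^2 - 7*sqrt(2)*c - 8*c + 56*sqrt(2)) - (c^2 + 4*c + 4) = -12*c - 7*sqrt(2)*c - 4 + 56*sqrt(2)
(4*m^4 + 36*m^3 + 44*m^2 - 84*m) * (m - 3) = 4*m^5 + 24*m^4 - 64*m^3 - 216*m^2 + 252*m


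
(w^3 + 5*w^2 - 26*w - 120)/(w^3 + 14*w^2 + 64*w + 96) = (w - 5)/(w + 4)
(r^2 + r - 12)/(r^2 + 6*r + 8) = (r - 3)/(r + 2)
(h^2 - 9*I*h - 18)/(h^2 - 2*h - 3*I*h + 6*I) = (h - 6*I)/(h - 2)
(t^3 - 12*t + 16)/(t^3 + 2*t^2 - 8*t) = (t - 2)/t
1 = 1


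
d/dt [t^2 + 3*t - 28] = 2*t + 3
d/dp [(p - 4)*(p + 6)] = 2*p + 2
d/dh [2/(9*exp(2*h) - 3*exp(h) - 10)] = (6 - 36*exp(h))*exp(h)/(-9*exp(2*h) + 3*exp(h) + 10)^2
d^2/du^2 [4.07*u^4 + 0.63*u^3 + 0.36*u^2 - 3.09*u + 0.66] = 48.84*u^2 + 3.78*u + 0.72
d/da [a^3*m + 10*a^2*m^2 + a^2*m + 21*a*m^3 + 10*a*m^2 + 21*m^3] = m*(3*a^2 + 20*a*m + 2*a + 21*m^2 + 10*m)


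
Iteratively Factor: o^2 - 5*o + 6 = (o - 2)*(o - 3)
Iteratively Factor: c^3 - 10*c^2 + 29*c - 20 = (c - 5)*(c^2 - 5*c + 4) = (c - 5)*(c - 4)*(c - 1)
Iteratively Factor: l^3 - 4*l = (l + 2)*(l^2 - 2*l) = (l - 2)*(l + 2)*(l)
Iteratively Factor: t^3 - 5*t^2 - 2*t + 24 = (t + 2)*(t^2 - 7*t + 12) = (t - 4)*(t + 2)*(t - 3)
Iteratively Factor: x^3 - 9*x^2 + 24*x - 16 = (x - 1)*(x^2 - 8*x + 16) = (x - 4)*(x - 1)*(x - 4)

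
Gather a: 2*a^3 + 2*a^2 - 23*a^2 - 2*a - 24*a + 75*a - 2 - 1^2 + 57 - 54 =2*a^3 - 21*a^2 + 49*a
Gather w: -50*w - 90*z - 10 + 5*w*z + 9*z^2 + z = w*(5*z - 50) + 9*z^2 - 89*z - 10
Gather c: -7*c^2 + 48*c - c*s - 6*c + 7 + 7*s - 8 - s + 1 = -7*c^2 + c*(42 - s) + 6*s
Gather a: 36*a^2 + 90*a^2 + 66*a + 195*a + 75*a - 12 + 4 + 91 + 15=126*a^2 + 336*a + 98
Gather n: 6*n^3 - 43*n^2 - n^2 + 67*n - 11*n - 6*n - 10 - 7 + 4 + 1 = 6*n^3 - 44*n^2 + 50*n - 12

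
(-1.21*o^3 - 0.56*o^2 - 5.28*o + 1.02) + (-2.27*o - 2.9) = -1.21*o^3 - 0.56*o^2 - 7.55*o - 1.88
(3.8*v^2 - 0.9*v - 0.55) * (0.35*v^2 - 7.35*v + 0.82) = 1.33*v^4 - 28.245*v^3 + 9.5385*v^2 + 3.3045*v - 0.451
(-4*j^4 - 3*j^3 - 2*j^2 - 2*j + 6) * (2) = -8*j^4 - 6*j^3 - 4*j^2 - 4*j + 12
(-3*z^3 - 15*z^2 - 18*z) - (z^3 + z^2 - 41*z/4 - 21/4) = -4*z^3 - 16*z^2 - 31*z/4 + 21/4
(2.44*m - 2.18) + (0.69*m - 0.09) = 3.13*m - 2.27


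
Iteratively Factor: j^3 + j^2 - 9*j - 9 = (j - 3)*(j^2 + 4*j + 3) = (j - 3)*(j + 1)*(j + 3)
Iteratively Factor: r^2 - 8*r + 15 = (r - 3)*(r - 5)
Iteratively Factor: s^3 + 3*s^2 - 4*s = (s)*(s^2 + 3*s - 4) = s*(s + 4)*(s - 1)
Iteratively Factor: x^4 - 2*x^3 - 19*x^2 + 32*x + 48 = (x + 4)*(x^3 - 6*x^2 + 5*x + 12) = (x - 3)*(x + 4)*(x^2 - 3*x - 4) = (x - 4)*(x - 3)*(x + 4)*(x + 1)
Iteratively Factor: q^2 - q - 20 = (q + 4)*(q - 5)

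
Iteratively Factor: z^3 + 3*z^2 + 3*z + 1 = (z + 1)*(z^2 + 2*z + 1) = (z + 1)^2*(z + 1)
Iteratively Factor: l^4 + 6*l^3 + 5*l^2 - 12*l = (l + 4)*(l^3 + 2*l^2 - 3*l) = (l + 3)*(l + 4)*(l^2 - l) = (l - 1)*(l + 3)*(l + 4)*(l)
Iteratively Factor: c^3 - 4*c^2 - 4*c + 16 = (c + 2)*(c^2 - 6*c + 8) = (c - 4)*(c + 2)*(c - 2)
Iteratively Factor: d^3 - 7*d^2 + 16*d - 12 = (d - 2)*(d^2 - 5*d + 6) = (d - 3)*(d - 2)*(d - 2)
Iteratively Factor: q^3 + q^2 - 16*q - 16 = (q - 4)*(q^2 + 5*q + 4) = (q - 4)*(q + 4)*(q + 1)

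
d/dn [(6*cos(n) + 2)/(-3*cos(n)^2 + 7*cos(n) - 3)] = 2*(-9*cos(n)^2 - 6*cos(n) + 16)*sin(n)/(3*sin(n)^2 + 7*cos(n) - 6)^2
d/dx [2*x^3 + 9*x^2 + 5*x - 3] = 6*x^2 + 18*x + 5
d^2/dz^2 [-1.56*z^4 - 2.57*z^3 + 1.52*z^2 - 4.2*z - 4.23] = -18.72*z^2 - 15.42*z + 3.04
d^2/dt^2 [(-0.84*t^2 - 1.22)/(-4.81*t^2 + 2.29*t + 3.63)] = (5.6843418860808e-14*t^4 + 18.505032*t^3 + 257.356164*t^2 - 80.629068*t + 77.535928)/(111.284641*t^6 - 158.945007*t^5 - 176.279766*t^4 + 227.895533*t^3 + 133.034418*t^2 - 90.525303*t - 47.832147)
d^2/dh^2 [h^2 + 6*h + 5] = 2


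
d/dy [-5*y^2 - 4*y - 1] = -10*y - 4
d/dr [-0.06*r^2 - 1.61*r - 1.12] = -0.12*r - 1.61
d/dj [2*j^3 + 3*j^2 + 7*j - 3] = 6*j^2 + 6*j + 7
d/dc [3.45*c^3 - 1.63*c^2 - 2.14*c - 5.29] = 10.35*c^2 - 3.26*c - 2.14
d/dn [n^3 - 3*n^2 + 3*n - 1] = 3*n^2 - 6*n + 3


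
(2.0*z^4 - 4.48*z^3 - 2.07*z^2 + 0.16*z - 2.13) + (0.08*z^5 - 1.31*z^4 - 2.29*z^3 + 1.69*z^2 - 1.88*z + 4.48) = 0.08*z^5 + 0.69*z^4 - 6.77*z^3 - 0.38*z^2 - 1.72*z + 2.35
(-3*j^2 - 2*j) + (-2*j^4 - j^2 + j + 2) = -2*j^4 - 4*j^2 - j + 2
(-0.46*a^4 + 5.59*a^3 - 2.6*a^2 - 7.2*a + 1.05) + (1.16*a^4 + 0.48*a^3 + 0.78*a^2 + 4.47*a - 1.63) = 0.7*a^4 + 6.07*a^3 - 1.82*a^2 - 2.73*a - 0.58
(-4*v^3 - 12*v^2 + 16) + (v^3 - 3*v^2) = -3*v^3 - 15*v^2 + 16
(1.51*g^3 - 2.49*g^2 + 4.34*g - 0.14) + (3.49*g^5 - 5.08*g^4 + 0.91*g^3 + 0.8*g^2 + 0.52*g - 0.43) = 3.49*g^5 - 5.08*g^4 + 2.42*g^3 - 1.69*g^2 + 4.86*g - 0.57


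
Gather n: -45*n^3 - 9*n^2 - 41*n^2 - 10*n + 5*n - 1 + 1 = -45*n^3 - 50*n^2 - 5*n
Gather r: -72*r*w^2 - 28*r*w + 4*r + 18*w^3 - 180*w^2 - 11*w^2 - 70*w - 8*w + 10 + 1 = r*(-72*w^2 - 28*w + 4) + 18*w^3 - 191*w^2 - 78*w + 11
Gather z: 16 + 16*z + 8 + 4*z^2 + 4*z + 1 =4*z^2 + 20*z + 25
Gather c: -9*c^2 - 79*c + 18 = -9*c^2 - 79*c + 18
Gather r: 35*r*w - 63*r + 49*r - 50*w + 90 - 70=r*(35*w - 14) - 50*w + 20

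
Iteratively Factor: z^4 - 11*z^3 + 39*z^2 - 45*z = (z - 5)*(z^3 - 6*z^2 + 9*z) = (z - 5)*(z - 3)*(z^2 - 3*z) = (z - 5)*(z - 3)^2*(z)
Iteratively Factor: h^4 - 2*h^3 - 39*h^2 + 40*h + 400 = (h - 5)*(h^3 + 3*h^2 - 24*h - 80) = (h - 5)*(h + 4)*(h^2 - h - 20) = (h - 5)*(h + 4)^2*(h - 5)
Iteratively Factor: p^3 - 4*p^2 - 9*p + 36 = (p - 3)*(p^2 - p - 12) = (p - 3)*(p + 3)*(p - 4)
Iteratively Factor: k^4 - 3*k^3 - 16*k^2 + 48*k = (k - 4)*(k^3 + k^2 - 12*k) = k*(k - 4)*(k^2 + k - 12) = k*(k - 4)*(k - 3)*(k + 4)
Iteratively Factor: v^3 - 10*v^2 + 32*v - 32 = (v - 2)*(v^2 - 8*v + 16) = (v - 4)*(v - 2)*(v - 4)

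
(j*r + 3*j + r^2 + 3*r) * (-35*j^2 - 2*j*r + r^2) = -35*j^3*r - 105*j^3 - 37*j^2*r^2 - 111*j^2*r - j*r^3 - 3*j*r^2 + r^4 + 3*r^3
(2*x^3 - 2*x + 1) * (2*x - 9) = 4*x^4 - 18*x^3 - 4*x^2 + 20*x - 9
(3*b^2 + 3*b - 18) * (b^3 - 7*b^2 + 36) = 3*b^5 - 18*b^4 - 39*b^3 + 234*b^2 + 108*b - 648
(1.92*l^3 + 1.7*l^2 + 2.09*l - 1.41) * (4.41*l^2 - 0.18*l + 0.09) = 8.4672*l^5 + 7.1514*l^4 + 9.0837*l^3 - 6.4413*l^2 + 0.4419*l - 0.1269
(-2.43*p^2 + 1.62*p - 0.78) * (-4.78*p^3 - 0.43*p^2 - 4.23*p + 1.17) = 11.6154*p^5 - 6.6987*p^4 + 13.3107*p^3 - 9.3603*p^2 + 5.1948*p - 0.9126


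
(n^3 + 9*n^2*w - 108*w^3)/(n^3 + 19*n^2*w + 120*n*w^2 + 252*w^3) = (n - 3*w)/(n + 7*w)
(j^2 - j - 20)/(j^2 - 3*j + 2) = (j^2 - j - 20)/(j^2 - 3*j + 2)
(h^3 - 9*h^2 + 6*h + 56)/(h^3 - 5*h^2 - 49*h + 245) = (h^2 - 2*h - 8)/(h^2 + 2*h - 35)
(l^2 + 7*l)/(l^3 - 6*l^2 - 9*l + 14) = l*(l + 7)/(l^3 - 6*l^2 - 9*l + 14)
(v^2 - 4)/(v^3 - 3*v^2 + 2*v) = (v + 2)/(v*(v - 1))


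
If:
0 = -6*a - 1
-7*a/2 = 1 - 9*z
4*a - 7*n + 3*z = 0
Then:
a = -1/6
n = -19/252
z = 5/108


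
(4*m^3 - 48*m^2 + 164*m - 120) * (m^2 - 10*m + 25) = 4*m^5 - 88*m^4 + 744*m^3 - 2960*m^2 + 5300*m - 3000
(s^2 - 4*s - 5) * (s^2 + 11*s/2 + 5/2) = s^4 + 3*s^3/2 - 49*s^2/2 - 75*s/2 - 25/2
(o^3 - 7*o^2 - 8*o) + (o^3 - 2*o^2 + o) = 2*o^3 - 9*o^2 - 7*o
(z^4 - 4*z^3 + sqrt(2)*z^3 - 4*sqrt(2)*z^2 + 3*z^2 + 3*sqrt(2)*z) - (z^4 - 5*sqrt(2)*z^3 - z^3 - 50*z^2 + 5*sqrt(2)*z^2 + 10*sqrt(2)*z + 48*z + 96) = -3*z^3 + 6*sqrt(2)*z^3 - 9*sqrt(2)*z^2 + 53*z^2 - 48*z - 7*sqrt(2)*z - 96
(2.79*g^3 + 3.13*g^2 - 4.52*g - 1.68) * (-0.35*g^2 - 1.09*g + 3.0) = -0.9765*g^5 - 4.1366*g^4 + 6.5403*g^3 + 14.9048*g^2 - 11.7288*g - 5.04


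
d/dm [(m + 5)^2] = 2*m + 10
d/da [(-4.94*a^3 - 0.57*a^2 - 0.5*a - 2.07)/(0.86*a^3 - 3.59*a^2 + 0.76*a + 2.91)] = (18.2248*a^4 - 6.6488*a^3 - 40.0138*a^2 - 18.18*a + 0.1182)/(0.7396*a^6 - 6.1748*a^5 + 14.1953*a^4 - 0.451599999999999*a^3 - 20.3162*a^2 + 4.4232*a + 8.4681)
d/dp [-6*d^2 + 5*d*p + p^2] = 5*d + 2*p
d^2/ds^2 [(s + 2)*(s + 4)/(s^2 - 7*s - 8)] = 2*(13*s^3 + 48*s^2 - 24*s + 184)/(s^6 - 21*s^5 + 123*s^4 - 7*s^3 - 984*s^2 - 1344*s - 512)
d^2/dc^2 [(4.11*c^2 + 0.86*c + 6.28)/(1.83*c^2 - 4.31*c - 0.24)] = (70.593714*c^3 + 137.017224*c^2 - 294.927192*c + 237.526472)/(6.128487*c^6 - 43.301277*c^5 + 99.571581*c^4 - 68.705279*c^3 - 13.058568*c^2 - 0.744768*c - 0.013824)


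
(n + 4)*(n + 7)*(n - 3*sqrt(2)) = n^3 - 3*sqrt(2)*n^2 + 11*n^2 - 33*sqrt(2)*n + 28*n - 84*sqrt(2)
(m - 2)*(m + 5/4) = m^2 - 3*m/4 - 5/2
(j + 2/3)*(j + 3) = j^2 + 11*j/3 + 2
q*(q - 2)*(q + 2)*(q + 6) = q^4 + 6*q^3 - 4*q^2 - 24*q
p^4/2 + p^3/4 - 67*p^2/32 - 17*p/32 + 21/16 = (p/2 + 1)*(p - 7/4)*(p - 3/4)*(p + 1)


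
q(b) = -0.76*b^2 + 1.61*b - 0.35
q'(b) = 1.61 - 1.52*b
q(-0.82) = -2.18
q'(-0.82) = 2.86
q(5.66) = -15.58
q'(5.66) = -6.99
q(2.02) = -0.20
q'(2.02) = -1.46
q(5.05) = -11.60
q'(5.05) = -6.07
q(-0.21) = -0.72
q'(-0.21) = 1.93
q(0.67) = 0.39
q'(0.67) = 0.59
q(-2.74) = -10.47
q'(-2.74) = 5.77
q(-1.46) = -4.32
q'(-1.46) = 3.83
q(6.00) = -18.05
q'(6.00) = -7.51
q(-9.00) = -76.40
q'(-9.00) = 15.29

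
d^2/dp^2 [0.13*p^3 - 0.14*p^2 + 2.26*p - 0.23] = 0.78*p - 0.28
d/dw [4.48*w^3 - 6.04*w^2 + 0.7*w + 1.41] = 13.44*w^2 - 12.08*w + 0.7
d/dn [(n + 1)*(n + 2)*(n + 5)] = 3*n^2 + 16*n + 17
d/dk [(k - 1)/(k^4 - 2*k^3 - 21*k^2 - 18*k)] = (-3*k^4 + 8*k^3 + 15*k^2 - 42*k - 18)/(k^2*(k^6 - 4*k^5 - 38*k^4 + 48*k^3 + 513*k^2 + 756*k + 324))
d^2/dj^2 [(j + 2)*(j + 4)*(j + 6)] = 6*j + 24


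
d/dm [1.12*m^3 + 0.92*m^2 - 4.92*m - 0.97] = 3.36*m^2 + 1.84*m - 4.92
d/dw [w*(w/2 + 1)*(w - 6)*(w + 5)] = 2*w^3 + 3*w^2/2 - 32*w - 30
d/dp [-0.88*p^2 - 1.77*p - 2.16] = -1.76*p - 1.77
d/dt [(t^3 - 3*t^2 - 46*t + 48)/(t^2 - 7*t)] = (t^4 - 14*t^3 + 67*t^2 - 96*t + 336)/(t^2*(t^2 - 14*t + 49))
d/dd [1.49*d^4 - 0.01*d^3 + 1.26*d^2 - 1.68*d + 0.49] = 5.96*d^3 - 0.03*d^2 + 2.52*d - 1.68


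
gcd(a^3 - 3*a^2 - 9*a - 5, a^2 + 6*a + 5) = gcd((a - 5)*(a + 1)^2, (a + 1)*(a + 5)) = a + 1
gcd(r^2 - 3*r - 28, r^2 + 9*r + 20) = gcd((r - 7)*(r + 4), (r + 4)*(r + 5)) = r + 4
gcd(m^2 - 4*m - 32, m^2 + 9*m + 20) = m + 4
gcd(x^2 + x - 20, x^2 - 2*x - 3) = 1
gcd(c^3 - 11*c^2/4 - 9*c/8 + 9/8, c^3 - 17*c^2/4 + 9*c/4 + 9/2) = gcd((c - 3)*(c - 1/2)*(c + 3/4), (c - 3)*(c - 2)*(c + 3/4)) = c^2 - 9*c/4 - 9/4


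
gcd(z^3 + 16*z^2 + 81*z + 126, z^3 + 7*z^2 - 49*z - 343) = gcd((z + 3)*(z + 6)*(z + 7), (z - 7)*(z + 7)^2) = z + 7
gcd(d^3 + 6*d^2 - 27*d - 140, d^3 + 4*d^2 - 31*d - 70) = d^2 + 2*d - 35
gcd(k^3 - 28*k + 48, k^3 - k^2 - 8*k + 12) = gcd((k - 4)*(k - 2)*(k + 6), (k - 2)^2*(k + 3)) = k - 2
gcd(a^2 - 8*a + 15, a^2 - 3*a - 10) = a - 5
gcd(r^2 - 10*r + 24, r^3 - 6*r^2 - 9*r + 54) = r - 6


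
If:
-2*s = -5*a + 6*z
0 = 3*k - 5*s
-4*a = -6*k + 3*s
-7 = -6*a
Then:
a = 7/6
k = 10/9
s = 2/3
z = 3/4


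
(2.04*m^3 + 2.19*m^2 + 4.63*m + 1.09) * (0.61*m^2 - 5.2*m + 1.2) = 1.2444*m^5 - 9.2721*m^4 - 6.1157*m^3 - 20.7831*m^2 - 0.112000000000001*m + 1.308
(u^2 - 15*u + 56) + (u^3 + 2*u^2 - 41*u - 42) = u^3 + 3*u^2 - 56*u + 14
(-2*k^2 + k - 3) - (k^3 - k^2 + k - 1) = -k^3 - k^2 - 2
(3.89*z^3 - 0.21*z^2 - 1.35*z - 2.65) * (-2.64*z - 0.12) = -10.2696*z^4 + 0.0876*z^3 + 3.5892*z^2 + 7.158*z + 0.318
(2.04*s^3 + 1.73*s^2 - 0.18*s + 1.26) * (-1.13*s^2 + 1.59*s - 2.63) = -2.3052*s^5 + 1.2887*s^4 - 2.4111*s^3 - 6.2599*s^2 + 2.4768*s - 3.3138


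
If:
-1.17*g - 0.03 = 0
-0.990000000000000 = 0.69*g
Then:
No Solution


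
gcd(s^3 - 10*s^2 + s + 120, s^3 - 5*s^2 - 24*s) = s^2 - 5*s - 24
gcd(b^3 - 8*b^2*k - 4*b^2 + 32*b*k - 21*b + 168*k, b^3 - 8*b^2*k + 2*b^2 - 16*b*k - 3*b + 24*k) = b^2 - 8*b*k + 3*b - 24*k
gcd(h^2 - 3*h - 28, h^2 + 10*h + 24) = h + 4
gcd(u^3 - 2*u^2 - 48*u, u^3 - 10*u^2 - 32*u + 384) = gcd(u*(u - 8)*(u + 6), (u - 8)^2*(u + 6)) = u^2 - 2*u - 48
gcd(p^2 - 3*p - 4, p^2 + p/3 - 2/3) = p + 1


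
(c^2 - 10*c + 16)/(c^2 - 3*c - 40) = (c - 2)/(c + 5)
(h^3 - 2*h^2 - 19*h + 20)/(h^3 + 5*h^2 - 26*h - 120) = (h - 1)/(h + 6)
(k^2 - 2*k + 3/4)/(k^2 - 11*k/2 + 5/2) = (k - 3/2)/(k - 5)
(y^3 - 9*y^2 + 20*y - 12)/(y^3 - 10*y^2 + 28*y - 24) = (y - 1)/(y - 2)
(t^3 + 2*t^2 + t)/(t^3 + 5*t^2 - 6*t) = (t^2 + 2*t + 1)/(t^2 + 5*t - 6)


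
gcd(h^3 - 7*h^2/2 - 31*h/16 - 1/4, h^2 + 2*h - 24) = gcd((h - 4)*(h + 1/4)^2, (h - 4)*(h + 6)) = h - 4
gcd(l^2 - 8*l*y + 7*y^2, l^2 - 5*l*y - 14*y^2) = -l + 7*y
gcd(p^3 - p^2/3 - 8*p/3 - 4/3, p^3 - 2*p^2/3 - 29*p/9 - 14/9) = p^2 + 5*p/3 + 2/3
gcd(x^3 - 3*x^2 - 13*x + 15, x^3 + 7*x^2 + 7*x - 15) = x^2 + 2*x - 3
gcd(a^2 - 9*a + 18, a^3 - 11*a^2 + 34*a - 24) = a - 6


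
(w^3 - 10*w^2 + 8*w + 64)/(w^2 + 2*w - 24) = (w^2 - 6*w - 16)/(w + 6)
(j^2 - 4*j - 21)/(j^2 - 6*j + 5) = (j^2 - 4*j - 21)/(j^2 - 6*j + 5)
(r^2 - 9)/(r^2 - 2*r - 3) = (r + 3)/(r + 1)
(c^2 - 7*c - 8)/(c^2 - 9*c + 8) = (c + 1)/(c - 1)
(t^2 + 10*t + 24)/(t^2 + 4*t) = (t + 6)/t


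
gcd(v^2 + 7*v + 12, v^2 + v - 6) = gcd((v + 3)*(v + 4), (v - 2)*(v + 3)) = v + 3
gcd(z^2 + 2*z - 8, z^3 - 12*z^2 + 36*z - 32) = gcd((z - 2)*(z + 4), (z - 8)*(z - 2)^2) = z - 2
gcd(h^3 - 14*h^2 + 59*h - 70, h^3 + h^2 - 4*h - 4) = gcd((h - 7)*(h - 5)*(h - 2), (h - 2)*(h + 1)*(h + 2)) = h - 2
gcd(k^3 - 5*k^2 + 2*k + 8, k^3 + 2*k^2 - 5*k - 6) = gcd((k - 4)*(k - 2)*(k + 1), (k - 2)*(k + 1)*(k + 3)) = k^2 - k - 2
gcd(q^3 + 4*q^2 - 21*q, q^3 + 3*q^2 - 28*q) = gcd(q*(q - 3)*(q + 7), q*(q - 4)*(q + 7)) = q^2 + 7*q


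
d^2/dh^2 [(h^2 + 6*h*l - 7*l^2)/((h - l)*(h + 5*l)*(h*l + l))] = 2*(h^3 + 21*h^2*l + 105*h*l^2 + 6*h*l + 175*l^3 + 10*l^2 + 2*l)/(l*(h^6 + 15*h^5*l + 3*h^5 + 75*h^4*l^2 + 45*h^4*l + 3*h^4 + 125*h^3*l^3 + 225*h^3*l^2 + 45*h^3*l + h^3 + 375*h^2*l^3 + 225*h^2*l^2 + 15*h^2*l + 375*h*l^3 + 75*h*l^2 + 125*l^3))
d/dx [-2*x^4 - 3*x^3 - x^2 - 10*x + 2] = -8*x^3 - 9*x^2 - 2*x - 10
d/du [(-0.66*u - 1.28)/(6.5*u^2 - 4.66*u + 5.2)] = (4.29*u^2 + 16.64*u - 9.3968)/(42.25*u^4 - 60.58*u^3 + 89.3156*u^2 - 48.464*u + 27.04)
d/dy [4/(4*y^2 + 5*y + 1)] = 4*(-8*y - 5)/(4*y^2 + 5*y + 1)^2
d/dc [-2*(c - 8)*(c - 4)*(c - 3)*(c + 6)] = -8*c^3 + 54*c^2 + 88*c - 624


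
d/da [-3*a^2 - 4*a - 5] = -6*a - 4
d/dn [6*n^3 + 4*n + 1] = 18*n^2 + 4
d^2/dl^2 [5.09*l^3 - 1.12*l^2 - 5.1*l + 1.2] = 30.54*l - 2.24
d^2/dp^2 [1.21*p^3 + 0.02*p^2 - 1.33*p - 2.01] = 7.26*p + 0.04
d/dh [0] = 0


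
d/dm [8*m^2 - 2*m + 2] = 16*m - 2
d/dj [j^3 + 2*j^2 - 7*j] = 3*j^2 + 4*j - 7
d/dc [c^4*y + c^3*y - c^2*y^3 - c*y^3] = y*(4*c^3 + 3*c^2 - 2*c*y^2 - y^2)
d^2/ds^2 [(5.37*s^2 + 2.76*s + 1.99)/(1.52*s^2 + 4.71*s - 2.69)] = (-64.1364*s^3 + 159.327312*s^2 + 153.191376*s + 252.219704)/(3.511808*s^6 + 32.645952*s^5 + 82.514568*s^4 - 11.062377*s^3 - 146.029071*s^2 + 102.246093*s - 19.465109)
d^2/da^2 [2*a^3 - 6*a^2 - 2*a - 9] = 12*a - 12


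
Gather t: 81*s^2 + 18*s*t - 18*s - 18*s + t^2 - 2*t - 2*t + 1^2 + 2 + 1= 81*s^2 - 36*s + t^2 + t*(18*s - 4) + 4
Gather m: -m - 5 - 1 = -m - 6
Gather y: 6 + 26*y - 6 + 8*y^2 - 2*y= 8*y^2 + 24*y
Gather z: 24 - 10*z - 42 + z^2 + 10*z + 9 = z^2 - 9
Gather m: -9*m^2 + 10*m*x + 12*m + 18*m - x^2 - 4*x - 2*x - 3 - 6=-9*m^2 + m*(10*x + 30) - x^2 - 6*x - 9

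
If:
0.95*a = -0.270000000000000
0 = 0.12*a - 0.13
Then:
No Solution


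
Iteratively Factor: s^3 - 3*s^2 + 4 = (s - 2)*(s^2 - s - 2) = (s - 2)*(s + 1)*(s - 2)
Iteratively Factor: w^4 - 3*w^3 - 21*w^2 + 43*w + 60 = (w - 3)*(w^3 - 21*w - 20) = (w - 3)*(w + 4)*(w^2 - 4*w - 5) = (w - 3)*(w + 1)*(w + 4)*(w - 5)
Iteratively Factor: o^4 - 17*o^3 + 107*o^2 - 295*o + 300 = (o - 5)*(o^3 - 12*o^2 + 47*o - 60) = (o - 5)^2*(o^2 - 7*o + 12) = (o - 5)^2*(o - 4)*(o - 3)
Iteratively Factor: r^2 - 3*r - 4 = (r - 4)*(r + 1)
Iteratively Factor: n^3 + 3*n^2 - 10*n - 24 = (n - 3)*(n^2 + 6*n + 8) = (n - 3)*(n + 4)*(n + 2)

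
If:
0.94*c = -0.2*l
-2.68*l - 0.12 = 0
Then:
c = 0.01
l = -0.04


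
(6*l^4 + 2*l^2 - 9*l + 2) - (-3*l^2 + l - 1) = 6*l^4 + 5*l^2 - 10*l + 3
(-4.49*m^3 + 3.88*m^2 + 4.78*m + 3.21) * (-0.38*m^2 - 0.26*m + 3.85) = 1.7062*m^5 - 0.307*m^4 - 20.1117*m^3 + 12.4754*m^2 + 17.5684*m + 12.3585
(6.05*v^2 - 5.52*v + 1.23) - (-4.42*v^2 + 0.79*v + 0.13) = 10.47*v^2 - 6.31*v + 1.1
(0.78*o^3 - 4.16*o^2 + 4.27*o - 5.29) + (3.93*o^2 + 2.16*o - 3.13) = 0.78*o^3 - 0.23*o^2 + 6.43*o - 8.42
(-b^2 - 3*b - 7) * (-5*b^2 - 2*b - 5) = 5*b^4 + 17*b^3 + 46*b^2 + 29*b + 35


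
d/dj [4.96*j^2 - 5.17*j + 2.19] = 9.92*j - 5.17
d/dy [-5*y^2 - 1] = -10*y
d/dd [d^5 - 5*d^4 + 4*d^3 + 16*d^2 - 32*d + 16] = 5*d^4 - 20*d^3 + 12*d^2 + 32*d - 32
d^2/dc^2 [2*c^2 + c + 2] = 4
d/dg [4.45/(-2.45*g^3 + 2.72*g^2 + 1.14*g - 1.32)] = (32.7075*g^2 - 24.208*g - 5.073)/(2.45*g^3 - 2.72*g^2 - 1.14*g + 1.32)^2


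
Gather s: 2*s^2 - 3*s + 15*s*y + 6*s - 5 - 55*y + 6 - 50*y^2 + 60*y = 2*s^2 + s*(15*y + 3) - 50*y^2 + 5*y + 1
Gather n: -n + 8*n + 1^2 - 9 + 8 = 7*n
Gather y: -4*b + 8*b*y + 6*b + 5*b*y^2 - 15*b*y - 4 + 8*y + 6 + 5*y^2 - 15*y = 2*b + y^2*(5*b + 5) + y*(-7*b - 7) + 2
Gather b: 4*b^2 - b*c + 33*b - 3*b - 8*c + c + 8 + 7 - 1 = 4*b^2 + b*(30 - c) - 7*c + 14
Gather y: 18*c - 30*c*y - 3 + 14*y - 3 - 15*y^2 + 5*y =18*c - 15*y^2 + y*(19 - 30*c) - 6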